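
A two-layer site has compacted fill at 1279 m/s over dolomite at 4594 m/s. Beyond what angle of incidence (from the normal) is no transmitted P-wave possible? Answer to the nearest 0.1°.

16.2°

Critical incidence: sin θ_c = V₁/V₂ = 1279/4594 = 0.2784.
θ_c = arcsin 0.2784 = 16.17°.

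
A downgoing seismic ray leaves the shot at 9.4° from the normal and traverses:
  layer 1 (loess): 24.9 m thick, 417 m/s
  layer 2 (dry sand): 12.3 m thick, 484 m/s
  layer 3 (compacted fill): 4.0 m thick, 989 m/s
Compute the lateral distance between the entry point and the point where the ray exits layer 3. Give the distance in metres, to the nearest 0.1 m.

8.2 m

p = sin θ₁/V₁ = sin 9.4°/417 = 3.9167e-04 s/m is conserved through the stack.
Layer 1: θ = 9.40°; offset = 24.9·tan 9.40° = 4.122 m.
Layer 2: sin θ = p·484 = 0.1896 → θ = 10.93°; offset = 12.3·tan 10.93° = 2.375 m.
Layer 3: sin θ = p·989 = 0.3874 → θ = 22.79°; offset = 4.0·tan 22.79° = 1.681 m.
Summing the layer offsets gives 8.178 m.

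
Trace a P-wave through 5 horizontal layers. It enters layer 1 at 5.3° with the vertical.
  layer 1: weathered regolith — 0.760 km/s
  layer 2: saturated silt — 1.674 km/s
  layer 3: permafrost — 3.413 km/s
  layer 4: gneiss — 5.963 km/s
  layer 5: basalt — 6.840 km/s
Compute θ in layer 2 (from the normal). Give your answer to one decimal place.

11.7°

Snell's law across each interface conserves sin θ / V, so sin θ_2 = V_2·sin θ₁/V₁.
sin θ_2 = 1.674 × sin 5.3° / 0.760 = 0.2035.
θ_2 = 11.74° from the vertical.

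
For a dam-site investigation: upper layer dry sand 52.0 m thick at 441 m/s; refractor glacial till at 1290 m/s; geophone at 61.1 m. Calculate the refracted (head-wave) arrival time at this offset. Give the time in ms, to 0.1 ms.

t = x/V₂ + 2h·√(V₂²−V₁²)/(V₁V₂).
√(V₂²−V₁²) = √(1290²−441²) = 1212.3 m/s; delay term = 2·52.0·1212.3/(441·1290) = 0.22162 s.
t = 61.1/1290 + 0.22162 = 0.26898 s.

269.0 ms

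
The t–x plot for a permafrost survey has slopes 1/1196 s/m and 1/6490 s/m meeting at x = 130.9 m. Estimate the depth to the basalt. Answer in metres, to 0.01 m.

h = (x_cross/2)·√((V₂−V₁)/(V₂+V₁)).
(V₂−V₁)/(V₂+V₁) = (6490−1196)/(6490+1196) = 0.6888; √ = 0.8299.
h = (130.9/2)·0.8299 = 54.32 m.

54.32 m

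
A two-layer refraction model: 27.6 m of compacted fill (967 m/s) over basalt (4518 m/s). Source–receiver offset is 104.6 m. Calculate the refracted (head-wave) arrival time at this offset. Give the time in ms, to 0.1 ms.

78.9 ms

t = x/V₂ + 2h·√(V₂²−V₁²)/(V₁V₂).
√(V₂²−V₁²) = √(4518²−967²) = 4413.3 m/s; delay term = 2·27.6·4413.3/(967·4518) = 0.05576 s.
t = 104.6/4518 + 0.05576 = 0.07891 s.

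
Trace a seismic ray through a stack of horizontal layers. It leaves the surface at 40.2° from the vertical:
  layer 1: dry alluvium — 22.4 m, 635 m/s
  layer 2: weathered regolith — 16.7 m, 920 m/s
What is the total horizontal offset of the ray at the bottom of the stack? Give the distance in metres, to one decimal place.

63.0 m

Ray parameter p = sin 40.2° / 635 m/s = 1.0165e-03 s/m.
Layer 1: θ = 40.20°; offset = 22.4·tan 40.20° = 18.929 m.
Layer 2: sin θ = p·920 = 0.9352 → θ = 69.25°; offset = 16.7·tan 69.25° = 44.085 m.
Summing the layer offsets gives 63.014 m.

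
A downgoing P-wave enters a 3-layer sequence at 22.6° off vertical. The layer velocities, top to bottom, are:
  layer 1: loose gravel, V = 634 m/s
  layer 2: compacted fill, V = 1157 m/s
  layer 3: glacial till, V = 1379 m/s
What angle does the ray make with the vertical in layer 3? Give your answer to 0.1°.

56.7°

Snell's law across each interface conserves sin θ / V, so sin θ_3 = V_3·sin θ₁/V₁.
sin θ_3 = 1379 × sin 22.6° / 634 = 0.8359.
θ_3 = arcsin 0.8359 = 56.71°.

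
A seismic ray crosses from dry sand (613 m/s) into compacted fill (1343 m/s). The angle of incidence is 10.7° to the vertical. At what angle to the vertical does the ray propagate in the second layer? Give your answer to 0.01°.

24.00°

sin θ₁/V₁ = sin θ₂/V₂ ⇒ sin θ₂ = 1343·sin 10.7°/613 = 1343·0.1857/613 = 0.4068.
θ₂ = arcsin 0.4068 = 24.00° from the normal.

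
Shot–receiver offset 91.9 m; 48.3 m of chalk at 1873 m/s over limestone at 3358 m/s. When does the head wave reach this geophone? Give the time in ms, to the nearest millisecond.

θ_c = arcsin(V₁/V₂) = arcsin(1873/3358) = 33.90°, cos θ_c = 0.8300.
Intercept time tᵢ = 2h cos θ_c / V₁ = 2·48.3·0.8300/1873 = 0.04281 s.
t = x/V₂ + tᵢ = 91.9/3358 + 0.04281 = 0.07017 s.

70 ms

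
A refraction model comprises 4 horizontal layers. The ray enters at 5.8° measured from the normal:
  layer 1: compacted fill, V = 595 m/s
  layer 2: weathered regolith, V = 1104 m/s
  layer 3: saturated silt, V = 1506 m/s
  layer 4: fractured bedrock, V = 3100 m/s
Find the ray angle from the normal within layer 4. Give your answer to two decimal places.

Ray parameter p = sin 5.8° / 595 = 1.6984e-04 s/m.
sin θ_4 = p·V_4 = 1.6984e-04 × 3100 = 0.5265.
θ_4 = 31.77° from the vertical.

31.77°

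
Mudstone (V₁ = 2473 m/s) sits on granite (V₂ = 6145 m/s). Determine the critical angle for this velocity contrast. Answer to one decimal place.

23.7°

At critical incidence the refracted ray runs along the interface (θ₂ = 90°), so sin θ_c = V₁/V₂.
θ_c = arcsin(2473/6145) = arcsin 0.4024 = 23.73°.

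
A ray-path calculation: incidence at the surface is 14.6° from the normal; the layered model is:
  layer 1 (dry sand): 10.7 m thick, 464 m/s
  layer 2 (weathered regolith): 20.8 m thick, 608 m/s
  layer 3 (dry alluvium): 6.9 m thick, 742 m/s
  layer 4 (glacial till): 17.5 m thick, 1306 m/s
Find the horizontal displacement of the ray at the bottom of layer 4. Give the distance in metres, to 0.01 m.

30.72 m

Apply Snell's law at each interface; in layer i the horizontal offset is hᵢ·tan θᵢ.
Layer 1: θ = 14.60°; offset = 10.7·tan 14.60° = 2.7871 m.
Layer 2: sin θ = 608·sin 14.6°/464 = 0.3303, θ = 19.29°; offset = 20.8·tan 19.29° = 7.2787 m.
Layer 3: sin θ = 742·sin 14.6°/464 = 0.4031, θ = 23.77°; offset = 6.9·tan 23.77° = 3.0392 m.
Layer 4: sin θ = 1306·sin 14.6°/464 = 0.7095, θ = 45.19°; offset = 17.5·tan 45.19° = 17.6185 m.
Σ offsets = 30.7235 m.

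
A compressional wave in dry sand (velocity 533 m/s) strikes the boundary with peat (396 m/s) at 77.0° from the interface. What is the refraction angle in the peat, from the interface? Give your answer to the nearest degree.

80°

Convert to the normal: θ₁ = 90° − 77.0° = 13.0°.
sin θ₁/V₁ = sin θ₂/V₂ ⇒ sin θ₂ = 396·sin 13.0°/533 = 396·0.2250/533 = 0.1671.
θ₂ = arcsin 0.1671 = 9.62° from the normal.
From the interface: 90° − 9.62° = 80.38°.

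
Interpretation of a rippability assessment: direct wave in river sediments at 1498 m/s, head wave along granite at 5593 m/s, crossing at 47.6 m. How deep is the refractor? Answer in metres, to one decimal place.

h = (x_cross/2)·√((V₂−V₁)/(V₂+V₁)).
(V₂−V₁)/(V₂+V₁) = (5593−1498)/(5593+1498) = 0.5775; √ = 0.7599.
h = (47.6/2)·0.7599 = 18.09 m.

18.1 m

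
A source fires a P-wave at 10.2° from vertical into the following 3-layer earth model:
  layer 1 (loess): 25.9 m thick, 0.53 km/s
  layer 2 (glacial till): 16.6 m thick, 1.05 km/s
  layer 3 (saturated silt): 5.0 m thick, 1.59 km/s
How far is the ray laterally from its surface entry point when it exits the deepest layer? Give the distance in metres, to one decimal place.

Ray parameter p = sin 10.2° / 0.53 km/s = 3.3412e-01 s/km.
Layer 1: θ = 10.20°; offset = 25.9·tan 10.20° = 4.660 m.
Layer 2: sin θ = p·1.05 = 0.3508 → θ = 20.54°; offset = 16.6·tan 20.54° = 6.219 m.
Layer 3: sin θ = p·1.59 = 0.5313 → θ = 32.09°; offset = 5.0·tan 32.09° = 3.135 m.
Total horizontal offset = 14.014 m.

14.0 m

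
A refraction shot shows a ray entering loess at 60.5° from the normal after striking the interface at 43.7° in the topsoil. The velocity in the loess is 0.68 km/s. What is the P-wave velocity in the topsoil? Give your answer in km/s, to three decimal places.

0.540 km/s

Snell's law: sin 43.7°/V₁ = sin 60.5°/V₂.
V₁ = V₂·sin 43.7°/sin 60.5° = 0.68 × 0.7938 = 0.540 km/s.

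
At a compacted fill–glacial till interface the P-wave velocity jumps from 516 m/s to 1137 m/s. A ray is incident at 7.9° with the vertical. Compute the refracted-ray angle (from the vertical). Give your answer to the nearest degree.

18°

sin θ₁/V₁ = sin θ₂/V₂ ⇒ sin θ₂ = 1137·sin 7.9°/516 = 1137·0.1374/516 = 0.3029.
θ₂ = sin⁻¹(0.3029) = 17.63° (from vertical).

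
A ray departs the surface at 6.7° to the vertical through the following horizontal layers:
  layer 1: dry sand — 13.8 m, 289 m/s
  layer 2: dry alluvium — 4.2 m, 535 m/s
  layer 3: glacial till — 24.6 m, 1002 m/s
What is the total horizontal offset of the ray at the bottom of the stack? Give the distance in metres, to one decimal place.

13.4 m

Apply Snell's law at each interface; in layer i the horizontal offset is hᵢ·tan θᵢ.
Layer 1: θ = 6.70°; offset = 13.8·tan 6.70° = 1.621 m.
Layer 2: sin θ = 535·sin 6.7°/289 = 0.2160, θ = 12.47°; offset = 4.2·tan 12.47° = 0.929 m.
Layer 3: sin θ = 1002·sin 6.7°/289 = 0.4045, θ = 23.86°; offset = 24.6·tan 23.86° = 10.881 m.
Summing the layer offsets gives 13.431 m.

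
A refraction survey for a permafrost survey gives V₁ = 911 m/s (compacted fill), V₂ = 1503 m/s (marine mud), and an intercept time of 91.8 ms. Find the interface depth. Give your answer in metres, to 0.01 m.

h = tᵢ·V₁·V₂ / (2·√(V₂²−V₁²)).
√(V₂²−V₁²) = √(1503² − 911²) = 1195.4 m/s.
h = 0.0918 s × 911 × 1503 / (2 × 1195.4) = 52.57 m.

52.57 m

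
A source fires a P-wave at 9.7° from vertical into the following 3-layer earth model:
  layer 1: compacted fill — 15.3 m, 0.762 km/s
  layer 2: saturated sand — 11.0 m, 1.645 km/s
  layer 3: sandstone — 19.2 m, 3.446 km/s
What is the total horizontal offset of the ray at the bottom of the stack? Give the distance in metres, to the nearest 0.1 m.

Apply Snell's law at each interface; in layer i the horizontal offset is hᵢ·tan θᵢ.
Layer 1: θ = 9.70°; offset = 15.3·tan 9.70° = 2.615 m.
Layer 2: sin θ = 1.645·sin 9.7°/0.762 = 0.3637, θ = 21.33°; offset = 11.0·tan 21.33° = 4.295 m.
Layer 3: sin θ = 3.446·sin 9.7°/0.762 = 0.7620, θ = 49.64°; offset = 19.2·tan 49.64° = 22.590 m.
Summing the layer offsets gives 29.500 m.

29.5 m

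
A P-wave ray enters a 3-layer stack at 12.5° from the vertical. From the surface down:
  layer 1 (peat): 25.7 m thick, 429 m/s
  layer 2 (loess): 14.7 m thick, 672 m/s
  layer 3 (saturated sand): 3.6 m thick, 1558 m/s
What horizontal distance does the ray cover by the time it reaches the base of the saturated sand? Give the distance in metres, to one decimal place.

Apply Snell's law at each interface; in layer i the horizontal offset is hᵢ·tan θᵢ.
Layer 1: θ = 12.50°; offset = 25.7·tan 12.50° = 5.698 m.
Layer 2: sin θ = 672·sin 12.5°/429 = 0.3390, θ = 19.82°; offset = 14.7·tan 19.82° = 5.298 m.
Layer 3: sin θ = 1558·sin 12.5°/429 = 0.7860, θ = 51.82°; offset = 3.6·tan 51.82° = 4.578 m.
Summing the layer offsets gives 15.573 m.

15.6 m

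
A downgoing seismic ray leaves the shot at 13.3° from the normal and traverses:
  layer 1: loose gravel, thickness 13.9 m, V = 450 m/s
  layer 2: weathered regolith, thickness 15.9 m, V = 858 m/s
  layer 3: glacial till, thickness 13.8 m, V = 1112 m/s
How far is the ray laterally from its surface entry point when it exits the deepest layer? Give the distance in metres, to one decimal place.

Ray parameter p = sin 13.3° / 450 m/s = 5.1122e-04 s/m.
Layer 1: θ = 13.30°; offset = 13.9·tan 13.30° = 3.286 m.
Layer 2: sin θ = p·858 = 0.4386 → θ = 26.02°; offset = 15.9·tan 26.02° = 7.761 m.
Layer 3: sin θ = p·1112 = 0.5685 → θ = 34.64°; offset = 13.8·tan 34.64° = 9.536 m.
Total horizontal offset = 20.582 m.

20.6 m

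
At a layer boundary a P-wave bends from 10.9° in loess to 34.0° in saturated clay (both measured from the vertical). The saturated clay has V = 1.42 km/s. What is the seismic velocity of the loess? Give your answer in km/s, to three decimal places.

0.480 km/s

sin 10.9° = 0.1891; sin 34.0° = 0.5592.
V₁ = V₂·(sin θ₁/sin θ₂) = 1.42·(0.1891/0.5592) = 0.480 km/s.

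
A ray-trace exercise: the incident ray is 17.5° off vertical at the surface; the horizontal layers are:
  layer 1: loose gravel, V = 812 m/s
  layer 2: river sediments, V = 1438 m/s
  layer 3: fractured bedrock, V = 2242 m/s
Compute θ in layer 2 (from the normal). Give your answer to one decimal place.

32.2°

Ray parameter p = sin 17.5° / 812 = 3.7033e-04 s/m.
sin θ_2 = p·V_2 = 3.7033e-04 × 1438 = 0.5325.
θ_2 = 32.18° from the vertical.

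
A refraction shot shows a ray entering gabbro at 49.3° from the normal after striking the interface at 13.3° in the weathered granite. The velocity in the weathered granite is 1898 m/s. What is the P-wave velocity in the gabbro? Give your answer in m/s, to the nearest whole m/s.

sin 13.3° = 0.2300; sin 49.3° = 0.7581.
V₂ = V₁·(sin θ₂/sin θ₁) = 1898·(0.7581/0.2300) = 6254.90 m/s.

6255 m/s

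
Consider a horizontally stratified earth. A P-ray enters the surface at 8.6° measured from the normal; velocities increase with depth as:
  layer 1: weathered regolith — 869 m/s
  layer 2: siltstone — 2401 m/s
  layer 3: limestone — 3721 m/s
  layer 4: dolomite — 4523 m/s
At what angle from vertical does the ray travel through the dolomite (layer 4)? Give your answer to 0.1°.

Ray parameter p = sin 8.6° / 869 = 1.7208e-04 s/m.
sin θ_4 = p·V_4 = 1.7208e-04 × 4523 = 0.7783.
θ_4 = 51.11° from the vertical.

51.1°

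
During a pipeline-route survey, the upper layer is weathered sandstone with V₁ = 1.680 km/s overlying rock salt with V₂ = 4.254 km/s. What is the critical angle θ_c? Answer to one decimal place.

Critical incidence: sin θ_c = V₁/V₂ = 1.680/4.254 = 0.3949.
θ_c = arcsin 0.3949 = 23.26°.

23.3°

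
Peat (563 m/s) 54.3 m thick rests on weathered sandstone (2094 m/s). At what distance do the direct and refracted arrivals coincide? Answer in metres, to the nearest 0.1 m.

143.1 m

θ_c = arcsin(563/2094) = 15.60°, so cos θ_c = 0.9632 and tᵢ = 2h cos θ_c/V₁ = 0.1858 s.
At crossover x/V₁ = x/V₂ + tᵢ ⇒ x = tᵢ/(1/V₁ − 1/V₂) = 0.18579/(1.7762e-03 − 4.7755e-04) = 143.07 m.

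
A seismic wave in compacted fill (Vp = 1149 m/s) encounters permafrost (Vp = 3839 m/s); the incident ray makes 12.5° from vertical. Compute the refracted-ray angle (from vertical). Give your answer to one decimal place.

Snell's law: sin θ₂ = (V₂/V₁)·sin θ₁ = (3839/1149)·sin 12.5° = 0.7232.
θ₂ = sin⁻¹(0.7232) = 46.32° (from vertical).

46.3°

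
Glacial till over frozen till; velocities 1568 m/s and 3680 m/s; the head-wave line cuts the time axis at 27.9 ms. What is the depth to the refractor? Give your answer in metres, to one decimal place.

24.2 m

h = tᵢ·V₁·V₂ / (2·√(V₂²−V₁²)).
√(V₂²−V₁²) = √(3680² − 1568²) = 3329.2 m/s.
h = 0.0279 s × 1568 × 3680 / (2 × 3329.2) = 24.18 m.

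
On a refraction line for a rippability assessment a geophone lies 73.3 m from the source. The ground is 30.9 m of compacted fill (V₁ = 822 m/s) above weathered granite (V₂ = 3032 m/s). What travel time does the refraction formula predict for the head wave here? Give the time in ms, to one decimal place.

96.5 ms

θ_c = arcsin(V₁/V₂) = arcsin(822/3032) = 15.73°, cos θ_c = 0.9625.
Intercept time tᵢ = 2h cos θ_c / V₁ = 2·30.9·0.9625/822 = 0.07237 s.
t = x/V₂ + tᵢ = 73.3/3032 + 0.07237 = 0.09654 s.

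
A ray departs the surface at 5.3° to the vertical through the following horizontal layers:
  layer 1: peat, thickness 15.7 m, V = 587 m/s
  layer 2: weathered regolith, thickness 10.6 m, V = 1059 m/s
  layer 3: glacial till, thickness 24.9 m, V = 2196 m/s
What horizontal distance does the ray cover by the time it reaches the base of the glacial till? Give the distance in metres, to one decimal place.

p = sin θ₁/V₁ = sin 5.3°/587 = 1.5736e-04 s/m is conserved through the stack.
Layer 1: θ = 5.30°; offset = 15.7·tan 5.30° = 1.456 m.
Layer 2: sin θ = p·1059 = 0.1666 → θ = 9.59°; offset = 10.6·tan 9.59° = 1.791 m.
Layer 3: sin θ = p·2196 = 0.3456 → θ = 20.22°; offset = 24.9·tan 20.22° = 9.169 m.
Σ offsets = 12.417 m.

12.4 m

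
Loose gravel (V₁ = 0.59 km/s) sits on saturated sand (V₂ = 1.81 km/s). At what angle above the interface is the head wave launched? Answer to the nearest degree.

At critical incidence the refracted ray runs along the interface (θ₂ = 90°), so sin θ_c = V₁/V₂.
θ_c = arcsin(0.59/1.81) = arcsin 0.3260 = 19.02°.
Measured from the interface: 90° − 19.02° = 70.98°.

71°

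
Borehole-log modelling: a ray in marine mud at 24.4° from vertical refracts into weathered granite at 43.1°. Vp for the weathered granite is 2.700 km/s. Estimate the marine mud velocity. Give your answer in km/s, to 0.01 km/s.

Snell's law: sin 24.4°/V₁ = sin 43.1°/V₂.
V₁ = V₂·sin 24.4°/sin 43.1° = 2.700 × 0.6046 = 1.63 km/s.

1.63 km/s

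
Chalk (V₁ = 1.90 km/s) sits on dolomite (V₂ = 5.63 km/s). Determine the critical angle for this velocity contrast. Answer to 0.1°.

19.7°

Critical incidence: sin θ_c = V₁/V₂ = 1.90/5.63 = 0.3375.
θ_c = arcsin 0.3375 = 19.72°.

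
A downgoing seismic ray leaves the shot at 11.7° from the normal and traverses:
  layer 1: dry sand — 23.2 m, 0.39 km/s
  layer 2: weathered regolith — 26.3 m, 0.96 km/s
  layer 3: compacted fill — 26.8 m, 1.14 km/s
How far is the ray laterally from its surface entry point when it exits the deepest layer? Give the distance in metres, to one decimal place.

p = sin θ₁/V₁ = sin 11.7°/0.39 = 5.1997e-01 s/km is conserved through the stack.
Layer 1: θ = 11.70°; offset = 23.2·tan 11.70° = 4.804 m.
Layer 2: sin θ = p·0.96 = 0.4992 → θ = 29.95°; offset = 26.3·tan 29.95° = 15.151 m.
Layer 3: sin θ = p·1.14 = 0.5928 → θ = 36.35°; offset = 26.8·tan 36.35° = 19.725 m.
Summing the layer offsets gives 39.680 m.

39.7 m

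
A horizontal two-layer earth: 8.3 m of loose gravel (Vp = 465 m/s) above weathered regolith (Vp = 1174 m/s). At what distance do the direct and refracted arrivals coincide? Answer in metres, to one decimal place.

25.2 m

x_cross = 2h·√((V₂+V₁)/(V₂−V₁)).
(V₂+V₁)/(V₂−V₁) = (1174+465)/(1174−465) = 2.3117; √ = 1.5204.
x_cross = 2·8.3·1.5204 = 25.24 m.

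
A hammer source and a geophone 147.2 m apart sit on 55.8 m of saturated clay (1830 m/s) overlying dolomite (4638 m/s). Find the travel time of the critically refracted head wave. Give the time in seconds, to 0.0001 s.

0.0878 s

θ_c = arcsin(V₁/V₂) = arcsin(1830/4638) = 23.24°, cos θ_c = 0.9189.
Intercept time tᵢ = 2h cos θ_c / V₁ = 2·55.8·0.9189/1830 = 0.05604 s.
t = x/V₂ + tᵢ = 147.2/4638 + 0.05604 = 0.08777 s.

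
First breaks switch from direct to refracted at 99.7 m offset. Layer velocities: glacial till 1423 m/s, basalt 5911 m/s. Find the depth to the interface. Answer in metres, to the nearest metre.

39 m

x_cross = 2h·√((V₂+V₁)/(V₂−V₁)) → h = x_cross / (2·√((V₂+V₁)/(V₂−V₁))).
√((V₂+V₁)/(V₂−V₁)) = √((5911+1423)/(5911−1423)) = 1.2783.
h = 99.7 / (2·1.2783) = 39.00 m.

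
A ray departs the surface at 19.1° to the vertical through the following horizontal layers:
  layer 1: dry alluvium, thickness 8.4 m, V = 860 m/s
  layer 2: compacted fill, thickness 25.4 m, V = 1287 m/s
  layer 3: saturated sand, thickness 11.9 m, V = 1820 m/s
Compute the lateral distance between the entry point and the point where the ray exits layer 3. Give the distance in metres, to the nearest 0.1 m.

28.6 m

p = sin θ₁/V₁ = sin 19.1°/860 = 3.8049e-04 s/m is conserved through the stack.
Layer 1: θ = 19.10°; offset = 8.4·tan 19.10° = 2.909 m.
Layer 2: sin θ = p·1287 = 0.4897 → θ = 29.32°; offset = 25.4·tan 29.32° = 14.265 m.
Layer 3: sin θ = p·1820 = 0.6925 → θ = 43.83°; offset = 11.9·tan 43.83° = 11.422 m.
Total horizontal offset = 28.597 m.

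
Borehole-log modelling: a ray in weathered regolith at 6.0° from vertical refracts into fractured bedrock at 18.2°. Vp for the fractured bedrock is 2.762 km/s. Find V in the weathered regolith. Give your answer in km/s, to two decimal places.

0.92 km/s

sin 6.0° = 0.1045; sin 18.2° = 0.3123.
V₁ = V₂·(sin θ₁/sin θ₂) = 2.762·(0.1045/0.3123) = 0.92 km/s.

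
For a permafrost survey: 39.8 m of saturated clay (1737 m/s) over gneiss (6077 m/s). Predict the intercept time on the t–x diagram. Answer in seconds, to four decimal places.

0.0439 s

tᵢ = 2h·√(V₂²−V₁²)/(V₁V₂).
√(V₂²−V₁²) = √(6077²−1737²) = 5823.5 m/s.
tᵢ = 2·39.8·5823.5/(1737·6077) = 0.04391 s.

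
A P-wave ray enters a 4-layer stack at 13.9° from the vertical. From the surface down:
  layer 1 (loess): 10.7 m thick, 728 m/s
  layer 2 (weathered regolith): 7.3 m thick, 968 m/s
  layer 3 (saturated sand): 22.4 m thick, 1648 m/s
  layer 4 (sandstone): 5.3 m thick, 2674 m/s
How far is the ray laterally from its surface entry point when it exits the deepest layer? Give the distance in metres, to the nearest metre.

p = sin θ₁/V₁ = sin 13.9°/728 = 3.2998e-04 s/m is conserved through the stack.
Layer 1: θ = 13.90°; offset = 10.7·tan 13.90° = 2.648 m.
Layer 2: sin θ = p·968 = 0.3194 → θ = 18.63°; offset = 7.3·tan 18.63° = 2.461 m.
Layer 3: sin θ = p·1648 = 0.5438 → θ = 32.94°; offset = 22.4·tan 32.94° = 14.515 m.
Layer 4: sin θ = p·2674 = 0.8824 → θ = 61.93°; offset = 5.3·tan 61.93° = 9.939 m.
Total horizontal offset = 29.563 m.

30 m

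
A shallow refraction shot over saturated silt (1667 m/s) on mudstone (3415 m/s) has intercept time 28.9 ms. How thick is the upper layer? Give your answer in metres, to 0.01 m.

27.60 m

h = tᵢ·V₁·V₂ / (2·√(V₂²−V₁²)).
√(V₂²−V₁²) = √(3415² − 1667²) = 2980.5 m/s.
h = 0.0289 s × 1667 × 3415 / (2 × 2980.5) = 27.60 m.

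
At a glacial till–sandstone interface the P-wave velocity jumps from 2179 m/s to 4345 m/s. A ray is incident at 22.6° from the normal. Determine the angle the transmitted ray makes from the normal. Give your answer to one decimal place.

50.0°

sin θ₁/V₁ = sin θ₂/V₂ ⇒ sin θ₂ = 4345·sin 22.6°/2179 = 4345·0.3843/2179 = 0.7663.
θ₂ = arcsin 0.7663 = 50.02° from the normal.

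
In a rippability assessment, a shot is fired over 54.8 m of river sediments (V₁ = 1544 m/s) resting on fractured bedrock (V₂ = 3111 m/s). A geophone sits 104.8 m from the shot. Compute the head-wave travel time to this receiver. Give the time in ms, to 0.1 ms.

t = x/V₂ + 2h·√(V₂²−V₁²)/(V₁V₂).
√(V₂²−V₁²) = √(3111²−1544²) = 2700.8 m/s; delay term = 2·54.8·2700.8/(1544·3111) = 0.06163 s.
t = 104.8/3111 + 0.06163 = 0.09531 s.

95.3 ms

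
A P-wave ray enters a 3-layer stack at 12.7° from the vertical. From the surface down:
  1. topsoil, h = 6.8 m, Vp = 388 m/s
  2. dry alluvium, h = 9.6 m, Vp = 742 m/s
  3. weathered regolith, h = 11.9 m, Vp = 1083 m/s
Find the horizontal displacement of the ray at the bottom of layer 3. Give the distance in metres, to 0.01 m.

15.23 m

Apply Snell's law at each interface; in layer i the horizontal offset is hᵢ·tan θᵢ.
Layer 1: θ = 12.70°; offset = 6.8·tan 12.70° = 1.5324 m.
Layer 2: sin θ = 742·sin 12.7°/388 = 0.4204, θ = 24.86°; offset = 9.6·tan 24.86° = 4.4484 m.
Layer 3: sin θ = 1083·sin 12.7°/388 = 0.6136, θ = 37.85°; offset = 11.9·tan 37.85° = 9.2484 m.
Total horizontal offset = 15.2292 m.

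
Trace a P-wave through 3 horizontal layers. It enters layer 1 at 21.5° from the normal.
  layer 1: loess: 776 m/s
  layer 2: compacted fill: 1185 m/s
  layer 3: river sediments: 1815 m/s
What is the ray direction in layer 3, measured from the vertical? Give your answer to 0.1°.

Snell's law across each interface conserves sin θ / V, so sin θ_3 = V_3·sin θ₁/V₁.
sin θ_3 = 1815 × sin 21.5° / 776 = 0.8572.
θ_3 = arcsin 0.8572 = 59.01°.

59.0°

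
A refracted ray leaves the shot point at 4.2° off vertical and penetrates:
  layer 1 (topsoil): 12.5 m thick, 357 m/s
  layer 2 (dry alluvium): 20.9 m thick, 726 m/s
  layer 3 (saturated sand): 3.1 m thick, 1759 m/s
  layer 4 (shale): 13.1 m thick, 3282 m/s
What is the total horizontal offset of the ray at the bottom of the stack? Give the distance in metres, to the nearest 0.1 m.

17.2 m

Ray parameter p = sin 4.2° / 357 m/s = 2.0515e-04 s/m.
Layer 1: θ = 4.20°; offset = 12.5·tan 4.20° = 0.918 m.
Layer 2: sin θ = p·726 = 0.1489 → θ = 8.57°; offset = 20.9·tan 8.57° = 3.148 m.
Layer 3: sin θ = p·1759 = 0.3609 → θ = 21.15°; offset = 3.1·tan 21.15° = 1.199 m.
Layer 4: sin θ = p·3282 = 0.6733 → θ = 42.32°; offset = 13.1·tan 42.32° = 11.929 m.
Summing the layer offsets gives 17.195 m.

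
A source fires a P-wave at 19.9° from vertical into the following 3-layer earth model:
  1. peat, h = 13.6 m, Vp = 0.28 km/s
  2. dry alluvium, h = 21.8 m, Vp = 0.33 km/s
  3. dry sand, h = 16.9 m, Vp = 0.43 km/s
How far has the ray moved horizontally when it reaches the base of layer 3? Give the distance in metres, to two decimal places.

24.83 m

p = sin θ₁/V₁ = sin 19.9°/0.28 = 1.2156e+00 s/km is conserved through the stack.
Layer 1: θ = 19.90°; offset = 13.6·tan 19.90° = 4.9231 m.
Layer 2: sin θ = p·0.33 = 0.4012 → θ = 23.65°; offset = 21.8·tan 23.65° = 9.5472 m.
Layer 3: sin θ = p·0.43 = 0.5227 → θ = 31.52°; offset = 16.9·tan 31.52° = 10.3625 m.
Total horizontal offset = 24.8329 m.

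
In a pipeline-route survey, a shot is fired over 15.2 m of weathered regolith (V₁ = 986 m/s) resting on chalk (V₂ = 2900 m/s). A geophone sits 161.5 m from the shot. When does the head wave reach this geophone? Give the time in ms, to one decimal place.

84.7 ms

θ_c = arcsin(V₁/V₂) = arcsin(986/2900) = 19.88°, cos θ_c = 0.9404.
Intercept time tᵢ = 2h cos θ_c / V₁ = 2·15.2·0.9404/986 = 0.02899 s.
t = x/V₂ + tᵢ = 161.5/2900 + 0.02899 = 0.08468 s.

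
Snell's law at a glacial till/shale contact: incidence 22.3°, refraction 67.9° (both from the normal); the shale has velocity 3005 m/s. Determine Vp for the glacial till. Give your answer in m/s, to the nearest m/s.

Snell's law: sin 22.3°/V₁ = sin 67.9°/V₂.
V₁ = V₂·sin 22.3°/sin 67.9° = 3005 × 0.4095 = 1230.69 m/s.

1231 m/s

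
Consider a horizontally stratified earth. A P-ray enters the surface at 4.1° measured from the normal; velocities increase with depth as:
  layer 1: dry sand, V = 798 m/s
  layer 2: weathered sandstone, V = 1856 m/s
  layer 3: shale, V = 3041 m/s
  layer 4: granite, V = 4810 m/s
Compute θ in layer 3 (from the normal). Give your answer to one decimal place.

15.8°

Snell's law across each interface conserves sin θ / V, so sin θ_3 = V_3·sin θ₁/V₁.
sin θ_3 = 3041 × sin 4.1° / 798 = 0.2725.
θ_3 = arcsin 0.2725 = 15.81°.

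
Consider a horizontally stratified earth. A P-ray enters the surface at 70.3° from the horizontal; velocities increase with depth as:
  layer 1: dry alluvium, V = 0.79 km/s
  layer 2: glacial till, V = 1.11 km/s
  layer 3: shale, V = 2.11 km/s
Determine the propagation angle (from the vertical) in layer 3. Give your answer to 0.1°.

64.2°

From the normal: θ₁ = 90° − 70.3° = 19.7°.
Snell's law across each interface conserves sin θ / V, so sin θ_3 = V_3·sin θ₁/V₁.
sin θ_3 = 2.11 × sin 19.7° / 0.79 = 0.9003.
θ_3 = arcsin 0.9003 = 64.20°.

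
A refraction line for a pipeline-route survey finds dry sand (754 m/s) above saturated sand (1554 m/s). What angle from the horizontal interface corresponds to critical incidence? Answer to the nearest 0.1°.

61.0°

At critical incidence the refracted ray runs along the interface (θ₂ = 90°), so sin θ_c = V₁/V₂.
θ_c = arcsin(754/1554) = arcsin 0.4852 = 29.03°.
Measured from the interface: 90° − 29.03° = 60.97°.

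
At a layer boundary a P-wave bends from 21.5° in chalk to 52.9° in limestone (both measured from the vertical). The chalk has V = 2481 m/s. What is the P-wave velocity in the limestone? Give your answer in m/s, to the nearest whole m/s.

5399 m/s

Snell's law: sin 21.5°/V₁ = sin 52.9°/V₂.
V₂ = V₁·sin 52.9°/sin 21.5° = 2481 × 2.1762 = 5399.18 m/s.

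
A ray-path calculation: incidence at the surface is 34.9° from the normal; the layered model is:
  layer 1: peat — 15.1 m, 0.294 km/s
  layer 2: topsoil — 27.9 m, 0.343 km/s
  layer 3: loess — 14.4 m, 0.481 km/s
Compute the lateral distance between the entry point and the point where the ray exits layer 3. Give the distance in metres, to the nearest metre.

Ray parameter p = sin 34.9° / 0.294 km/s = 1.9461e+00 s/km.
Layer 1: θ = 34.90°; offset = 15.1·tan 34.90° = 10.534 m.
Layer 2: sin θ = p·0.343 = 0.6675 → θ = 41.87°; offset = 27.9·tan 41.87° = 25.011 m.
Layer 3: sin θ = p·0.481 = 0.9361 → θ = 69.40°; offset = 14.4·tan 69.40° = 38.311 m.
Total horizontal offset = 73.856 m.

74 m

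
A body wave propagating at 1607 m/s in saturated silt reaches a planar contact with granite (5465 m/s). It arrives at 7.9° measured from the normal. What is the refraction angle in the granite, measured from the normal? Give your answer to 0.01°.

27.87°

Snell's law: sin θ₂ = (V₂/V₁)·sin θ₁ = (5465/1607)·sin 7.9° = 0.4674.
θ₂ = arcsin 0.4674 = 27.87° from the normal.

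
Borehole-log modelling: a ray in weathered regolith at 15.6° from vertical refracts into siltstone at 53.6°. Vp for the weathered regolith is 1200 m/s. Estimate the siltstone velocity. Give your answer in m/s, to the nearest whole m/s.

3592 m/s

Snell's law: sin 15.6°/V₁ = sin 53.6°/V₂.
V₂ = V₁·sin 53.6°/sin 15.6° = 1200 × 2.9931 = 3591.67 m/s.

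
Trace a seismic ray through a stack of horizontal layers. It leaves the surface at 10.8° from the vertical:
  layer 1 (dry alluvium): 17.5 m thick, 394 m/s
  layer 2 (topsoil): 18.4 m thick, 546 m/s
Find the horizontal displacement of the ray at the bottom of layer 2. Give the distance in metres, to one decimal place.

Apply Snell's law at each interface; in layer i the horizontal offset is hᵢ·tan θᵢ.
Layer 1: θ = 10.80°; offset = 17.5·tan 10.80° = 3.338 m.
Layer 2: sin θ = 546·sin 10.8°/394 = 0.2597, θ = 15.05°; offset = 18.4·tan 15.05° = 4.948 m.
Σ offsets = 8.286 m.

8.3 m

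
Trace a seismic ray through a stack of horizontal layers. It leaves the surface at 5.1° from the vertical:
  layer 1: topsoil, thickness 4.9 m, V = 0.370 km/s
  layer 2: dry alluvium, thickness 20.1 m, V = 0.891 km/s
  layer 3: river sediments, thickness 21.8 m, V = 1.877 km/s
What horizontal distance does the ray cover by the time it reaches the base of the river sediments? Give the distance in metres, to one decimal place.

15.9 m

p = sin θ₁/V₁ = sin 5.1°/0.370 = 2.4025e-01 s/km is conserved through the stack.
Layer 1: θ = 5.10°; offset = 4.9·tan 5.10° = 0.437 m.
Layer 2: sin θ = p·0.891 = 0.2141 → θ = 12.36°; offset = 20.1·tan 12.36° = 4.405 m.
Layer 3: sin θ = p·1.877 = 0.4510 → θ = 26.81°; offset = 21.8·tan 26.81° = 11.014 m.
Summing the layer offsets gives 15.857 m.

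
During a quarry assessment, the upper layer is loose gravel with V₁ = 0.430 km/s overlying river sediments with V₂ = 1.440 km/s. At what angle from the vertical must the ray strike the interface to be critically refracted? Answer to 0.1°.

At critical incidence the refracted ray runs along the interface (θ₂ = 90°), so sin θ_c = V₁/V₂.
θ_c = arcsin(0.430/1.440) = arcsin 0.2986 = 17.37°.

17.4°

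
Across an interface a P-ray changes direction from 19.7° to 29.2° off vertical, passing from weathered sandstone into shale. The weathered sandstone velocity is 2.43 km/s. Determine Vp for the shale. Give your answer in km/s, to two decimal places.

3.52 km/s

Snell's law: sin 19.7°/V₁ = sin 29.2°/V₂.
V₂ = V₁·sin 29.2°/sin 19.7° = 2.43 × 1.4472 = 3.52 km/s.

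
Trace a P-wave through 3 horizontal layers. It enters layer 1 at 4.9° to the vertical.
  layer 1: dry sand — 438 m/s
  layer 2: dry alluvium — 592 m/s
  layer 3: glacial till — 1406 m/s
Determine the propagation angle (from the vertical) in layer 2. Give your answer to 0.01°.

Snell's law across each interface conserves sin θ / V, so sin θ_2 = V_2·sin θ₁/V₁.
sin θ_2 = 592 × sin 4.9° / 438 = 0.1154.
θ_2 = arcsin 0.1154 = 6.63°.

6.63°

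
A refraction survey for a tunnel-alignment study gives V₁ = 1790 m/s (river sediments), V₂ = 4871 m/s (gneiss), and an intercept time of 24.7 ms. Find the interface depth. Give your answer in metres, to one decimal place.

h = tᵢ·V₁·V₂ / (2·√(V₂²−V₁²)).
√(V₂²−V₁²) = √(4871² − 1790²) = 4530.2 m/s.
h = 0.0247 s × 1790 × 4871 / (2 × 4530.2) = 23.77 m.

23.8 m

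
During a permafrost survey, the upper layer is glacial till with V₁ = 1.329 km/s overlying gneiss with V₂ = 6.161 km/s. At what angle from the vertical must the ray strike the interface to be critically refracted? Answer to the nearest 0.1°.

At critical incidence the refracted ray runs along the interface (θ₂ = 90°), so sin θ_c = V₁/V₂.
θ_c = arcsin(1.329/6.161) = arcsin 0.2157 = 12.46°.

12.5°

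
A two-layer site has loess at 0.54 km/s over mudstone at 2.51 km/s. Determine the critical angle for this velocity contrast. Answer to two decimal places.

Critical incidence: sin θ_c = V₁/V₂ = 0.54/2.51 = 0.2151.
θ_c = arcsin 0.2151 = 12.42°.

12.42°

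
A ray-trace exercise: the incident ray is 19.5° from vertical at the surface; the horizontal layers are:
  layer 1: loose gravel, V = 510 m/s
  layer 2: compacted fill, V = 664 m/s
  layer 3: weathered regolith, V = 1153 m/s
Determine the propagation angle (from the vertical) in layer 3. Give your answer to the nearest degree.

Snell's law across each interface conserves sin θ / V, so sin θ_3 = V_3·sin θ₁/V₁.
sin θ_3 = 1153 × sin 19.5° / 510 = 0.7547.
θ_3 = arcsin 0.7547 = 49.00°.

49°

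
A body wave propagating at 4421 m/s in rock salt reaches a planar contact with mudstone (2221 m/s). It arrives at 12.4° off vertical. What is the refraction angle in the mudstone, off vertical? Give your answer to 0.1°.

Snell's law: sin θ₂ = (V₂/V₁)·sin θ₁ = (2221/4421)·sin 12.4° = 0.1079.
θ₂ = sin⁻¹(0.1079) = 6.19° (from vertical).

6.2°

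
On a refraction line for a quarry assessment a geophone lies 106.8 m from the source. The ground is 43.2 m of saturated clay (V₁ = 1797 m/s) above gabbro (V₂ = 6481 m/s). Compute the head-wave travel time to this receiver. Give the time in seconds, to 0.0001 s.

0.0627 s

θ_c = arcsin(V₁/V₂) = arcsin(1797/6481) = 16.10°, cos θ_c = 0.9608.
Intercept time tᵢ = 2h cos θ_c / V₁ = 2·43.2·0.9608/1797 = 0.04619 s.
t = x/V₂ + tᵢ = 106.8/6481 + 0.04619 = 0.06267 s.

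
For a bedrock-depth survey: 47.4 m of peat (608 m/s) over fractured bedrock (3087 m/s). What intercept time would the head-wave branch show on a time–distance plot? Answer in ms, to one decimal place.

152.9 ms

tᵢ = 2h·√(V₂²−V₁²)/(V₁V₂).
√(V₂²−V₁²) = √(3087²−608²) = 3026.5 m/s.
tᵢ = 2·47.4·3026.5/(608·3087) = 0.15287 s.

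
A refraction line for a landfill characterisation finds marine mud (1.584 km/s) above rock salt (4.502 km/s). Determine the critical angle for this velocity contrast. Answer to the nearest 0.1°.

20.6°

At critical incidence the refracted ray runs along the interface (θ₂ = 90°), so sin θ_c = V₁/V₂.
θ_c = arcsin(1.584/4.502) = arcsin 0.3518 = 20.60°.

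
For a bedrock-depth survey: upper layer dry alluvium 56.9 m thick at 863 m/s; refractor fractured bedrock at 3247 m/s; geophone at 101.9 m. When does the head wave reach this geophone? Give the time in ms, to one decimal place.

158.5 ms

θ_c = arcsin(V₁/V₂) = arcsin(863/3247) = 15.41°, cos θ_c = 0.9640.
Intercept time tᵢ = 2h cos θ_c / V₁ = 2·56.9·0.9640/863 = 0.12712 s.
t = x/V₂ + tᵢ = 101.9/3247 + 0.12712 = 0.15851 s.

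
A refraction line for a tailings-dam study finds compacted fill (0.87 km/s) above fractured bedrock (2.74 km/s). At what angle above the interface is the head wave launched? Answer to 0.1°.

Critical incidence: sin θ_c = V₁/V₂ = 0.87/2.74 = 0.3175.
θ_c = arcsin 0.3175 = 18.51°.
Measured from the interface: 90° − 18.51° = 71.49°.

71.5°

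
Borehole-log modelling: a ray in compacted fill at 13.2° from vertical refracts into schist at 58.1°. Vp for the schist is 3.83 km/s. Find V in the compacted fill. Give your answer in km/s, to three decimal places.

Snell's law: sin 13.2°/V₁ = sin 58.1°/V₂.
V₁ = V₂·sin 13.2°/sin 58.1° = 3.83 × 0.2690 = 1.030 km/s.

1.030 km/s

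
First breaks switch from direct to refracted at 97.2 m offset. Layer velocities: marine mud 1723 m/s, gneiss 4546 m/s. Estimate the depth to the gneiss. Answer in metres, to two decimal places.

h = (x_cross/2)·√((V₂−V₁)/(V₂+V₁)).
(V₂−V₁)/(V₂+V₁) = (4546−1723)/(4546+1723) = 0.4503; √ = 0.6711.
h = (97.2/2)·0.6711 = 32.61 m.

32.61 m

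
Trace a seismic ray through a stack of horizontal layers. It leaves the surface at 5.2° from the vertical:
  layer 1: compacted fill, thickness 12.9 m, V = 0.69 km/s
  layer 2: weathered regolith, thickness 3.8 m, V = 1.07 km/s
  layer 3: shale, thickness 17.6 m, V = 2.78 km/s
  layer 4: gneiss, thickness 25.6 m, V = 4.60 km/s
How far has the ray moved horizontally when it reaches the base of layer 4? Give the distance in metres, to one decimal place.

28.0 m

Apply Snell's law at each interface; in layer i the horizontal offset is hᵢ·tan θᵢ.
Layer 1: θ = 5.20°; offset = 12.9·tan 5.20° = 1.174 m.
Layer 2: sin θ = 1.07·sin 5.2°/0.69 = 0.1405, θ = 8.08°; offset = 3.8·tan 8.08° = 0.539 m.
Layer 3: sin θ = 2.78·sin 5.2°/0.69 = 0.3652, θ = 21.42°; offset = 17.6·tan 21.42° = 6.903 m.
Layer 4: sin θ = 4.60·sin 5.2°/0.69 = 0.6042, θ = 37.17°; offset = 25.6·tan 37.17° = 19.412 m.
Σ offsets = 28.029 m.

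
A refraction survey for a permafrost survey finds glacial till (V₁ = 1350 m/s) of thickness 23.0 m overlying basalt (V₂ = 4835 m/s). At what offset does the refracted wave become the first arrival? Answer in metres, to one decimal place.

θ_c = arcsin(1350/4835) = 16.21°, so cos θ_c = 0.9602 and tᵢ = 2h cos θ_c/V₁ = 0.0327 s.
At crossover x/V₁ = x/V₂ + tᵢ ⇒ x = tᵢ/(1/V₁ − 1/V₂) = 0.03272/(7.4074e-04 − 2.0683e-04) = 61.28 m.

61.3 m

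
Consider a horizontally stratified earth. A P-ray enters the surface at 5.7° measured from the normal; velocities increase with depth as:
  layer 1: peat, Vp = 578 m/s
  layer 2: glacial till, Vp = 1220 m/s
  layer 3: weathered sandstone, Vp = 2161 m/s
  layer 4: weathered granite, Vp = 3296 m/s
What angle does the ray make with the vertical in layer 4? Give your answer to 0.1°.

Ray parameter p = sin 5.7° / 578 = 1.7183e-04 s/m.
sin θ_4 = p·V_4 = 1.7183e-04 × 3296 = 0.5664.
θ_4 = 34.50° from the vertical.

34.5°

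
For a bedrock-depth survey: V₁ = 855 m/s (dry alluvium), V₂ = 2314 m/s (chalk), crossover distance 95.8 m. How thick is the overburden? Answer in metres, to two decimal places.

32.50 m

h = (x_cross/2)·√((V₂−V₁)/(V₂+V₁)).
(V₂−V₁)/(V₂+V₁) = (2314−855)/(2314+855) = 0.4604; √ = 0.6785.
h = (95.8/2)·0.6785 = 32.50 m.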